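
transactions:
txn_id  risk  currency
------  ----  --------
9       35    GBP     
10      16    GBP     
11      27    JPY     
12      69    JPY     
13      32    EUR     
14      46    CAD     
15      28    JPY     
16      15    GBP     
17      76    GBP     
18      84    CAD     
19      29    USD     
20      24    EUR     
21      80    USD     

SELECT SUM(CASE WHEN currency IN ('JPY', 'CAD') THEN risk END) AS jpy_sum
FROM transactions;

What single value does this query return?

txn_id=9: ✗
txn_id=10: ✗
txn_id=11: ✓ → 27
txn_id=12: ✓ → 69
txn_id=13: ✗
txn_id=14: ✓ → 46
txn_id=15: ✓ → 28
txn_id=16: ✗
txn_id=17: ✗
txn_id=18: ✓ → 84
txn_id=19: ✗
txn_id=20: ✗
txn_id=21: ✗
jpy_sum = 27 + 69 + 46 + 28 + 84 = 254

254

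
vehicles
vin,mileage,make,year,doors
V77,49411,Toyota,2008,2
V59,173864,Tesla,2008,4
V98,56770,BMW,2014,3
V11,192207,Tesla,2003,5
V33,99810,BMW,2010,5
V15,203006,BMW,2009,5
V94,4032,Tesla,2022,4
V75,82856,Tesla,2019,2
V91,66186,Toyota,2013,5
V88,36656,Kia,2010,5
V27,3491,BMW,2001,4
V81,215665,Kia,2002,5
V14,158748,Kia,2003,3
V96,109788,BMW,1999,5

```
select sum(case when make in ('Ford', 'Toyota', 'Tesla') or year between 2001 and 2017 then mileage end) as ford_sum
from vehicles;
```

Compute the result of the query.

vin=V77: ✓ → 49411
vin=V59: ✓ → 173864
vin=V98: ✓ → 56770
vin=V11: ✓ → 192207
vin=V33: ✓ → 99810
vin=V15: ✓ → 203006
vin=V94: ✓ → 4032
vin=V75: ✓ → 82856
vin=V91: ✓ → 66186
vin=V88: ✓ → 36656
vin=V27: ✓ → 3491
vin=V81: ✓ → 215665
vin=V14: ✓ → 158748
vin=V96: ✗
ford_sum = 49411 + 173864 + 56770 + 192207 + 99810 + 203006 + 4032 + 82856 + 66186 + 36656 + 3491 + 215665 + 158748 = 1342702

1342702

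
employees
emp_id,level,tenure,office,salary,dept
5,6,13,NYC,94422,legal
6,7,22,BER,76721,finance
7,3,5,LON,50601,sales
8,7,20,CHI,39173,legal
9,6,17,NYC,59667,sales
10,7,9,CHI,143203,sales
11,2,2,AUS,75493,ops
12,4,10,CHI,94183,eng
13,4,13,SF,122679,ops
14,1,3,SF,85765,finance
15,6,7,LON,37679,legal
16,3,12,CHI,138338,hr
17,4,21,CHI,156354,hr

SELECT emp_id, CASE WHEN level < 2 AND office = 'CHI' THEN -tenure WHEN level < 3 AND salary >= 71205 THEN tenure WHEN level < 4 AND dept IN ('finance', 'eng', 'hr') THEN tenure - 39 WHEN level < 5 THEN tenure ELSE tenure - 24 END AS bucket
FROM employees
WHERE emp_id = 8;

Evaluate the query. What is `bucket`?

emp_id = 8: level=7, tenure=20, office=CHI, salary=39173, dept=legal.
level < 2 AND office = 'CHI' → false
level < 3 AND salary >= 71205 → false
level < 4 AND dept IN ('finance', 'eng', 'hr') → false
level < 5 → false
No prior WHEN matched → ELSE → -4

-4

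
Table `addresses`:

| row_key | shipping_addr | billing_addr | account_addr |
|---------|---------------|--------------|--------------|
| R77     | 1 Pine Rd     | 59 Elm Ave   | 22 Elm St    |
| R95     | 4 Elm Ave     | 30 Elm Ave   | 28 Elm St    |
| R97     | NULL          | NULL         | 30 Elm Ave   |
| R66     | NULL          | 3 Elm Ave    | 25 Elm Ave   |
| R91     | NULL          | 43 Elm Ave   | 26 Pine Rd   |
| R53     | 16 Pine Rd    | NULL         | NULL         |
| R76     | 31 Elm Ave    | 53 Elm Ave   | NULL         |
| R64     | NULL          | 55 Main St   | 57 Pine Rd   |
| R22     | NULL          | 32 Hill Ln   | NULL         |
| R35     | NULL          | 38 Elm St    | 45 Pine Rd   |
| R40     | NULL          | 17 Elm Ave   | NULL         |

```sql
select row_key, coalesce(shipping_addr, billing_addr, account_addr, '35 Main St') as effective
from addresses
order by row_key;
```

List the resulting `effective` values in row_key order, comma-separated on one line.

row_key=R22: shipping_addr=NULL, billing_addr=32 Hill Ln → 32 Hill Ln
row_key=R35: shipping_addr=NULL, billing_addr=38 Elm St → 38 Elm St
row_key=R40: shipping_addr=NULL, billing_addr=17 Elm Ave → 17 Elm Ave
row_key=R53: shipping_addr=16 Pine Rd → 16 Pine Rd
row_key=R64: shipping_addr=NULL, billing_addr=55 Main St → 55 Main St
row_key=R66: shipping_addr=NULL, billing_addr=3 Elm Ave → 3 Elm Ave
row_key=R76: shipping_addr=31 Elm Ave → 31 Elm Ave
row_key=R77: shipping_addr=1 Pine Rd → 1 Pine Rd
row_key=R91: shipping_addr=NULL, billing_addr=43 Elm Ave → 43 Elm Ave
row_key=R95: shipping_addr=4 Elm Ave → 4 Elm Ave
row_key=R97: shipping_addr=NULL, billing_addr=NULL, account_addr=30 Elm Ave → 30 Elm Ave

32 Hill Ln, 38 Elm St, 17 Elm Ave, 16 Pine Rd, 55 Main St, 3 Elm Ave, 31 Elm Ave, 1 Pine Rd, 43 Elm Ave, 4 Elm Ave, 30 Elm Ave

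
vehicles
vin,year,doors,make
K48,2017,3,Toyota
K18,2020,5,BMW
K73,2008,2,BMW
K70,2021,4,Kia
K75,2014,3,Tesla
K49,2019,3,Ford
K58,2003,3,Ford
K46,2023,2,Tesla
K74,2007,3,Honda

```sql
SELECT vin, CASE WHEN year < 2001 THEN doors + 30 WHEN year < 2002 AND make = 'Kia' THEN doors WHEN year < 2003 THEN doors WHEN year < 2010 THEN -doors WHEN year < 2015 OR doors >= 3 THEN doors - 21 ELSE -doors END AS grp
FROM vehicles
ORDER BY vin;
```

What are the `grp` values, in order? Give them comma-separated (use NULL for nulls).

vin=K18: year < 2015 OR doors >= 3 → -16
vin=K46: ELSE → -2
vin=K48: year < 2015 OR doors >= 3 → -18
vin=K49: year < 2015 OR doors >= 3 → -18
vin=K58: year < 2010 → -3
vin=K70: year < 2015 OR doors >= 3 → -17
vin=K73: year < 2010 → -2
vin=K74: year < 2010 → -3
vin=K75: year < 2015 OR doors >= 3 → -18

-16, -2, -18, -18, -3, -17, -2, -3, -18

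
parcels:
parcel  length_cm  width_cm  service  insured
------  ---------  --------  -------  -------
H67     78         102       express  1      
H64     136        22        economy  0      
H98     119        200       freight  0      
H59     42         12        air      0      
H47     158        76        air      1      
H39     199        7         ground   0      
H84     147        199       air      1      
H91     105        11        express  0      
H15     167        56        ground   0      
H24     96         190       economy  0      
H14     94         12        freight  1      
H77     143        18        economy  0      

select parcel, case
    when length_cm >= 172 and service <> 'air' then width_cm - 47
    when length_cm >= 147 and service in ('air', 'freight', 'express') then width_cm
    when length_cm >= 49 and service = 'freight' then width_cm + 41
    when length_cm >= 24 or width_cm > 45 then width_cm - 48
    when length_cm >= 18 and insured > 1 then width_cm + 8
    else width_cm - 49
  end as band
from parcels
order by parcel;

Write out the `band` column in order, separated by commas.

53, 8, 142, -40, 76, -36, -26, 54, -30, 199, -37, 241

parcel=H14: length_cm >= 49 and service = 'freight' → 53
parcel=H15: length_cm >= 24 or width_cm > 45 → 8
parcel=H24: length_cm >= 24 or width_cm > 45 → 142
parcel=H39: length_cm >= 172 and service <> 'air' → -40
parcel=H47: length_cm >= 147 and service in ('air', 'freight', 'express') → 76
parcel=H59: length_cm >= 24 or width_cm > 45 → -36
parcel=H64: length_cm >= 24 or width_cm > 45 → -26
parcel=H67: length_cm >= 24 or width_cm > 45 → 54
parcel=H77: length_cm >= 24 or width_cm > 45 → -30
parcel=H84: length_cm >= 147 and service in ('air', 'freight', 'express') → 199
parcel=H91: length_cm >= 24 or width_cm > 45 → -37
parcel=H98: length_cm >= 49 and service = 'freight' → 241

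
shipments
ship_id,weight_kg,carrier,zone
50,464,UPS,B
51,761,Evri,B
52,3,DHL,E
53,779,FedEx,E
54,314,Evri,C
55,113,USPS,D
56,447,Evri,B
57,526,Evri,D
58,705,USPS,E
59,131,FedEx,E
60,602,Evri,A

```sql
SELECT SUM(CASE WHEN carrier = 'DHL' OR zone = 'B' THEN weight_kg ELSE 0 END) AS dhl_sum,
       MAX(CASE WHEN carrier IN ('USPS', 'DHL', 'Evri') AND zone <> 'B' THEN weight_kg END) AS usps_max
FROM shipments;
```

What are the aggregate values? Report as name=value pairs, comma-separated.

dhl_sum=1675, usps_max=705

[dhl_sum: carrier = 'DHL' OR zone = 'B']
ship_id=50: ✓ → 464
ship_id=51: ✓ → 761
ship_id=52: ✓ → 3
ship_id=53: ✗
ship_id=54: ✗
ship_id=55: ✗
ship_id=56: ✓ → 447
ship_id=57: ✗
ship_id=58: ✗
ship_id=59: ✗
ship_id=60: ✗
dhl_sum = 464 + 761 + 3 + 447 = 1675
—
[usps_max: carrier IN ('USPS', 'DHL', 'Evri') AND zone <> 'B']
ship_id=50: ✗
ship_id=51: ✗
ship_id=52: ✓ → 3
ship_id=53: ✗
ship_id=54: ✓ → 314
ship_id=55: ✓ → 113
ship_id=56: ✗
ship_id=57: ✓ → 526
ship_id=58: ✓ → 705
ship_id=59: ✗
ship_id=60: ✓ → 602
usps_max = MAX(3, 314, 113, 526, 705, 602) = 705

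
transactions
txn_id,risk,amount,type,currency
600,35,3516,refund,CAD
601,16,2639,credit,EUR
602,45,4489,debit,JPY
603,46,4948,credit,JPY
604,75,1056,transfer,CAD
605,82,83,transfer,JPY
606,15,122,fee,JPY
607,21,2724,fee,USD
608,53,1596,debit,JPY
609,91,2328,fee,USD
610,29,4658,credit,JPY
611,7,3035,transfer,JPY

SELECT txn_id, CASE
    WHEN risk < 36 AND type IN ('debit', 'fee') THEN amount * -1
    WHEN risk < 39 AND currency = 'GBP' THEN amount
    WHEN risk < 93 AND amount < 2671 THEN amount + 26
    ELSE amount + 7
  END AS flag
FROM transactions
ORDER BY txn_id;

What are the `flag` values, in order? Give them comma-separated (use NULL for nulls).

3523, 2665, 4496, 4955, 1082, 109, -122, -2724, 1622, 2354, 4665, 3042

txn_id=600: ELSE → 3523
txn_id=601: risk < 93 AND amount < 2671 → 2665
txn_id=602: ELSE → 4496
txn_id=603: ELSE → 4955
txn_id=604: risk < 93 AND amount < 2671 → 1082
txn_id=605: risk < 93 AND amount < 2671 → 109
txn_id=606: risk < 36 AND type IN ('debit', 'fee') → -122
txn_id=607: risk < 36 AND type IN ('debit', 'fee') → -2724
txn_id=608: risk < 93 AND amount < 2671 → 1622
txn_id=609: risk < 93 AND amount < 2671 → 2354
txn_id=610: ELSE → 4665
txn_id=611: ELSE → 3042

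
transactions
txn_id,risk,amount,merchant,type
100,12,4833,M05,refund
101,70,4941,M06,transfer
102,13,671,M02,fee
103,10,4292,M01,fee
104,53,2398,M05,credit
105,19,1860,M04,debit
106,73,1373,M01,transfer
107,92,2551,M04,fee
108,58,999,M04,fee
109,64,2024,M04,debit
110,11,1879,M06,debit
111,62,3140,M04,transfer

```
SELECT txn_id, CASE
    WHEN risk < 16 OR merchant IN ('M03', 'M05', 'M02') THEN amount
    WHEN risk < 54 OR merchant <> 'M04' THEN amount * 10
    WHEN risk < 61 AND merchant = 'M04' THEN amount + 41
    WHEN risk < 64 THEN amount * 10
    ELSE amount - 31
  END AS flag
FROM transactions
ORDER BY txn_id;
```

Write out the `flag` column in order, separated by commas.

txn_id=100: risk < 16 OR merchant IN ('M03', 'M05', 'M02') → 4833
txn_id=101: risk < 54 OR merchant <> 'M04' → 49410
txn_id=102: risk < 16 OR merchant IN ('M03', 'M05', 'M02') → 671
txn_id=103: risk < 16 OR merchant IN ('M03', 'M05', 'M02') → 4292
txn_id=104: risk < 16 OR merchant IN ('M03', 'M05', 'M02') → 2398
txn_id=105: risk < 54 OR merchant <> 'M04' → 18600
txn_id=106: risk < 54 OR merchant <> 'M04' → 13730
txn_id=107: ELSE → 2520
txn_id=108: risk < 61 AND merchant = 'M04' → 1040
txn_id=109: ELSE → 1993
txn_id=110: risk < 16 OR merchant IN ('M03', 'M05', 'M02') → 1879
txn_id=111: risk < 64 → 31400

4833, 49410, 671, 4292, 2398, 18600, 13730, 2520, 1040, 1993, 1879, 31400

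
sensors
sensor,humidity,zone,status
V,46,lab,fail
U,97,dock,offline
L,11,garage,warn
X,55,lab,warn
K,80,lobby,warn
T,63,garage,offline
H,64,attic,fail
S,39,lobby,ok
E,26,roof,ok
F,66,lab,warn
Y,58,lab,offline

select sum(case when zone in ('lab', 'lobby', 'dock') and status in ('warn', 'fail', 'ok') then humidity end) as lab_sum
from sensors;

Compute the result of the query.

286

sensor=V: ✓ → 46
sensor=U: ✗
sensor=L: ✗
sensor=X: ✓ → 55
sensor=K: ✓ → 80
sensor=T: ✗
sensor=H: ✗
sensor=S: ✓ → 39
sensor=E: ✗
sensor=F: ✓ → 66
sensor=Y: ✗
lab_sum = 46 + 55 + 80 + 39 + 66 = 286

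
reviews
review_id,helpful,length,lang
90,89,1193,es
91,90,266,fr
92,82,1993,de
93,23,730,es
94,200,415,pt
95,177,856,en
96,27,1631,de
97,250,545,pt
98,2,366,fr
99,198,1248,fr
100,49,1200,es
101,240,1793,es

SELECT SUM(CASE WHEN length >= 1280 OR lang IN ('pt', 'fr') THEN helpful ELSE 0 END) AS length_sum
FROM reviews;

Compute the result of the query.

1089

review_id=90: ✗
review_id=91: ✓ → 90
review_id=92: ✓ → 82
review_id=93: ✗
review_id=94: ✓ → 200
review_id=95: ✗
review_id=96: ✓ → 27
review_id=97: ✓ → 250
review_id=98: ✓ → 2
review_id=99: ✓ → 198
review_id=100: ✗
review_id=101: ✓ → 240
length_sum = 90 + 82 + 200 + 27 + 250 + 2 + 198 + 240 = 1089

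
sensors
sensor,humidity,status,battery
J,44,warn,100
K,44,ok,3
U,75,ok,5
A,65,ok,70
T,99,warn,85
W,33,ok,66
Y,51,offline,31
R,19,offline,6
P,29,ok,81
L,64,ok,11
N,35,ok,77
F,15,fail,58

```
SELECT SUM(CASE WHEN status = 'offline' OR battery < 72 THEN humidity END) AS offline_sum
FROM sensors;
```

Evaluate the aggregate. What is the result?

366

sensor=J: ✗
sensor=K: ✓ → 44
sensor=U: ✓ → 75
sensor=A: ✓ → 65
sensor=T: ✗
sensor=W: ✓ → 33
sensor=Y: ✓ → 51
sensor=R: ✓ → 19
sensor=P: ✗
sensor=L: ✓ → 64
sensor=N: ✗
sensor=F: ✓ → 15
offline_sum = 44 + 75 + 65 + 33 + 51 + 19 + 64 + 15 = 366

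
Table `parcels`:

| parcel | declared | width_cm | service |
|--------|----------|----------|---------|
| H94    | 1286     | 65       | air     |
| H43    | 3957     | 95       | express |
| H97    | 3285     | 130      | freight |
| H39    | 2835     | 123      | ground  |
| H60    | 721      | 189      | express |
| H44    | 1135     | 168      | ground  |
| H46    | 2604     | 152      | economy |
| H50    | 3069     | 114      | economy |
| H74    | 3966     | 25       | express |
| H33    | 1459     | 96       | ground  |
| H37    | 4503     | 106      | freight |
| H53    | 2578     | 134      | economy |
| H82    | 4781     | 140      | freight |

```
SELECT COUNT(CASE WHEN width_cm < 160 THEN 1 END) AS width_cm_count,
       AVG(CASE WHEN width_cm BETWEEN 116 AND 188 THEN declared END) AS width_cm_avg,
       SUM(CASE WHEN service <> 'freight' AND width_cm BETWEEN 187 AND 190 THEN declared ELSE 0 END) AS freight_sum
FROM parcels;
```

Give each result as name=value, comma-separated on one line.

width_cm_count=11, width_cm_avg=2869.6666666667, freight_sum=721

[width_cm_count: width_cm < 160]
parcel=H94: ✓ → 1
parcel=H43: ✓ → 1
parcel=H97: ✓ → 1
parcel=H39: ✓ → 1
parcel=H60: ✗
parcel=H44: ✗
parcel=H46: ✓ → 1
parcel=H50: ✓ → 1
parcel=H74: ✓ → 1
parcel=H33: ✓ → 1
parcel=H37: ✓ → 1
parcel=H53: ✓ → 1
parcel=H82: ✓ → 1
width_cm_count = COUNT(1, 1, 1, 1, 1, 1, 1, 1, 1, 1, 1) = 11
—
[width_cm_avg: width_cm BETWEEN 116 AND 188]
parcel=H94: ✗
parcel=H43: ✗
parcel=H97: ✓ → 3285
parcel=H39: ✓ → 2835
parcel=H60: ✗
parcel=H44: ✓ → 1135
parcel=H46: ✓ → 2604
parcel=H50: ✗
parcel=H74: ✗
parcel=H33: ✗
parcel=H37: ✗
parcel=H53: ✓ → 2578
parcel=H82: ✓ → 4781
width_cm_avg = (3285 + 2835 + 1135 + 2604 + 2578 + 4781) / 6 = 2869.6666666667
—
[freight_sum: service <> 'freight' AND width_cm BETWEEN 187 AND 190]
parcel=H94: ✗
parcel=H43: ✗
parcel=H97: ✗
parcel=H39: ✗
parcel=H60: ✓ → 721
parcel=H44: ✗
parcel=H46: ✗
parcel=H50: ✗
parcel=H74: ✗
parcel=H33: ✗
parcel=H37: ✗
parcel=H53: ✗
parcel=H82: ✗
freight_sum = 721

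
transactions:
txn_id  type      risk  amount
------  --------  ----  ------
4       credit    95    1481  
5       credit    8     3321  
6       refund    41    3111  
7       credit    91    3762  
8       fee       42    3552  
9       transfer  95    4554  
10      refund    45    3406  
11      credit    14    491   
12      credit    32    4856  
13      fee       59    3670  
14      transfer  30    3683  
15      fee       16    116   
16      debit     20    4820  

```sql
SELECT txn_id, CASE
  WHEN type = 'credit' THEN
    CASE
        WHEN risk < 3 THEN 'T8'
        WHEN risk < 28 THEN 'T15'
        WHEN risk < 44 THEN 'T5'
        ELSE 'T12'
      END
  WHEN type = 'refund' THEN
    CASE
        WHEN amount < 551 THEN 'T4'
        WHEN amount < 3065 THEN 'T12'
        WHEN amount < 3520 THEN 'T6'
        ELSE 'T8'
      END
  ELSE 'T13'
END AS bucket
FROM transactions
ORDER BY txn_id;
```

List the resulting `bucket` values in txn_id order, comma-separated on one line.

txn_id=4: type='credit' → inner[ELSE] → T12
txn_id=5: type='credit' → inner[risk < 28] → T15
txn_id=6: type='refund' → inner[amount < 3520] → T6
txn_id=7: type='credit' → inner[ELSE] → T12
txn_id=8: type='fee' → outer ELSE → T13
txn_id=9: type='transfer' → outer ELSE → T13
txn_id=10: type='refund' → inner[amount < 3520] → T6
txn_id=11: type='credit' → inner[risk < 28] → T15
txn_id=12: type='credit' → inner[risk < 44] → T5
txn_id=13: type='fee' → outer ELSE → T13
txn_id=14: type='transfer' → outer ELSE → T13
txn_id=15: type='fee' → outer ELSE → T13
txn_id=16: type='debit' → outer ELSE → T13

T12, T15, T6, T12, T13, T13, T6, T15, T5, T13, T13, T13, T13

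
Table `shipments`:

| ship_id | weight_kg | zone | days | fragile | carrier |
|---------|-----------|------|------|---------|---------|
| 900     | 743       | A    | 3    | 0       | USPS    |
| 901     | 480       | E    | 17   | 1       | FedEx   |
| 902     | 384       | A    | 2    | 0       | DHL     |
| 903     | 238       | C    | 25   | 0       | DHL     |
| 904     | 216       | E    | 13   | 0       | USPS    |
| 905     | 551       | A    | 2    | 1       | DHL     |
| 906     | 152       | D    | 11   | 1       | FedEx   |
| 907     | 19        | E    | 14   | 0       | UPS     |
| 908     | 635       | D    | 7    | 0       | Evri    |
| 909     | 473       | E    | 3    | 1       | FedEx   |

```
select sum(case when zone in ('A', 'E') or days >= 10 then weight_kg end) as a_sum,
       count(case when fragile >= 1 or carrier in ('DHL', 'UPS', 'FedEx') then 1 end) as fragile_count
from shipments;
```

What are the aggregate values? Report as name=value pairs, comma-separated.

a_sum=3256, fragile_count=7

[a_sum: zone in ('A', 'E') or days >= 10]
ship_id=900: ✓ → 743
ship_id=901: ✓ → 480
ship_id=902: ✓ → 384
ship_id=903: ✓ → 238
ship_id=904: ✓ → 216
ship_id=905: ✓ → 551
ship_id=906: ✓ → 152
ship_id=907: ✓ → 19
ship_id=908: ✗
ship_id=909: ✓ → 473
a_sum = 743 + 480 + 384 + 238 + 216 + 551 + 152 + 19 + 473 = 3256
—
[fragile_count: fragile >= 1 or carrier in ('DHL', 'UPS', 'FedEx')]
ship_id=900: ✗
ship_id=901: ✓ → 1
ship_id=902: ✓ → 1
ship_id=903: ✓ → 1
ship_id=904: ✗
ship_id=905: ✓ → 1
ship_id=906: ✓ → 1
ship_id=907: ✓ → 1
ship_id=908: ✗
ship_id=909: ✓ → 1
fragile_count = COUNT(1, 1, 1, 1, 1, 1, 1) = 7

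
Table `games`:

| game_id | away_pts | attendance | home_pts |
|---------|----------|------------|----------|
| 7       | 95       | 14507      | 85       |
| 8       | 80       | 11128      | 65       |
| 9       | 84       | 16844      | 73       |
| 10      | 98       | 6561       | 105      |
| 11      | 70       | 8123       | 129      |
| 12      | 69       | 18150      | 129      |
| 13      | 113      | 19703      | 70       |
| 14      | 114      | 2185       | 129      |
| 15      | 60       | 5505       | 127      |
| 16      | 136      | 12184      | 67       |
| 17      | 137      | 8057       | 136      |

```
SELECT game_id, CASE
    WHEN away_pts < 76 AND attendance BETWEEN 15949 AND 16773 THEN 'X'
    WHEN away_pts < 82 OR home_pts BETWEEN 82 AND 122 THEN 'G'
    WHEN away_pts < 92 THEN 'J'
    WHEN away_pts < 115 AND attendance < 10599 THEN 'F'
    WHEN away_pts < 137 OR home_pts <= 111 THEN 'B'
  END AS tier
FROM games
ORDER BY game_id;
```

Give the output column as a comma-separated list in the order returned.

G, G, J, G, G, G, B, F, G, B, NULL

game_id=7: away_pts < 82 OR home_pts BETWEEN 82 AND 122 → G
game_id=8: away_pts < 82 OR home_pts BETWEEN 82 AND 122 → G
game_id=9: away_pts < 92 → J
game_id=10: away_pts < 82 OR home_pts BETWEEN 82 AND 122 → G
game_id=11: away_pts < 82 OR home_pts BETWEEN 82 AND 122 → G
game_id=12: away_pts < 82 OR home_pts BETWEEN 82 AND 122 → G
game_id=13: away_pts < 137 OR home_pts <= 111 → B
game_id=14: away_pts < 115 AND attendance < 10599 → F
game_id=15: away_pts < 82 OR home_pts BETWEEN 82 AND 122 → G
game_id=16: away_pts < 137 OR home_pts <= 111 → B
game_id=17: (no match → NULL) → NULL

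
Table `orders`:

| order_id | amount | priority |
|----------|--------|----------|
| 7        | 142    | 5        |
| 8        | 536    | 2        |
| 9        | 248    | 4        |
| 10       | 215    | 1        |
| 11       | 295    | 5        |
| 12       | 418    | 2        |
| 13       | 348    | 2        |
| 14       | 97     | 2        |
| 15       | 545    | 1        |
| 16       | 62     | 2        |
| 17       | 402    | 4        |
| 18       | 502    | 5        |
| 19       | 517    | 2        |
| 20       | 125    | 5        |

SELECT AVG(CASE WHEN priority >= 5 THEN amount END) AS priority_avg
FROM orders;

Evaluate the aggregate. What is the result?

order_id=7: ✓ → 142
order_id=8: ✗
order_id=9: ✗
order_id=10: ✗
order_id=11: ✓ → 295
order_id=12: ✗
order_id=13: ✗
order_id=14: ✗
order_id=15: ✗
order_id=16: ✗
order_id=17: ✗
order_id=18: ✓ → 502
order_id=19: ✗
order_id=20: ✓ → 125
priority_avg = (142 + 295 + 502 + 125) / 4 = 266

266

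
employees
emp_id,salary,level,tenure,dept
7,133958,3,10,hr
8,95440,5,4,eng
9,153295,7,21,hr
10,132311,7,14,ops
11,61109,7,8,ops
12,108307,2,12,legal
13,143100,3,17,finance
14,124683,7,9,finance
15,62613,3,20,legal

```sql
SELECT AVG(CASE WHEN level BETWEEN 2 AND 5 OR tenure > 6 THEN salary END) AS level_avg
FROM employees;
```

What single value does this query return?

emp_id=7: ✓ → 133958
emp_id=8: ✓ → 95440
emp_id=9: ✓ → 153295
emp_id=10: ✓ → 132311
emp_id=11: ✓ → 61109
emp_id=12: ✓ → 108307
emp_id=13: ✓ → 143100
emp_id=14: ✓ → 124683
emp_id=15: ✓ → 62613
level_avg = (133958 + 95440 + 153295 + 132311 + 61109 + 108307 + 143100 + 124683 + 62613) / 9 = 112757.3333333333

112757.3333333333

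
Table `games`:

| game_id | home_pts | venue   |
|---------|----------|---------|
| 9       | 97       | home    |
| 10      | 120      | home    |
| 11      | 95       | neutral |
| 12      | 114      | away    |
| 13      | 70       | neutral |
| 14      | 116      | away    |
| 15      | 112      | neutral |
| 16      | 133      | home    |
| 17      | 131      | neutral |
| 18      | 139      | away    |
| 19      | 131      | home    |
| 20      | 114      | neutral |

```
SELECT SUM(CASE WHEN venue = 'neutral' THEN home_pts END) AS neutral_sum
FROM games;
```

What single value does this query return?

522

game_id=9: ✗
game_id=10: ✗
game_id=11: ✓ → 95
game_id=12: ✗
game_id=13: ✓ → 70
game_id=14: ✗
game_id=15: ✓ → 112
game_id=16: ✗
game_id=17: ✓ → 131
game_id=18: ✗
game_id=19: ✗
game_id=20: ✓ → 114
neutral_sum = 95 + 70 + 112 + 131 + 114 = 522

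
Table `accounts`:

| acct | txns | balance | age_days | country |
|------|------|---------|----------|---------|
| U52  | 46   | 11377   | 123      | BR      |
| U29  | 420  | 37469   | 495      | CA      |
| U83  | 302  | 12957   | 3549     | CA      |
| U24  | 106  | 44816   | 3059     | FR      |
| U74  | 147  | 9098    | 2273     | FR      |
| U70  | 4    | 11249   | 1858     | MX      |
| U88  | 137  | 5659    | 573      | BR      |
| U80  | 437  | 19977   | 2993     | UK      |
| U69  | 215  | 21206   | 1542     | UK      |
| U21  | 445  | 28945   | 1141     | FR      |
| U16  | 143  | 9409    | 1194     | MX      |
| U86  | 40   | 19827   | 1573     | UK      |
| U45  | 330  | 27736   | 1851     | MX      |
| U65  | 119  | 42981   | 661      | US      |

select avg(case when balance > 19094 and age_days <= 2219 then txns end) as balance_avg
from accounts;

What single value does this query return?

261.5

acct=U52: ✗
acct=U29: ✓ → 420
acct=U83: ✗
acct=U24: ✗
acct=U74: ✗
acct=U70: ✗
acct=U88: ✗
acct=U80: ✗
acct=U69: ✓ → 215
acct=U21: ✓ → 445
acct=U16: ✗
acct=U86: ✓ → 40
acct=U45: ✓ → 330
acct=U65: ✓ → 119
balance_avg = (420 + 215 + 445 + 40 + 330 + 119) / 6 = 261.5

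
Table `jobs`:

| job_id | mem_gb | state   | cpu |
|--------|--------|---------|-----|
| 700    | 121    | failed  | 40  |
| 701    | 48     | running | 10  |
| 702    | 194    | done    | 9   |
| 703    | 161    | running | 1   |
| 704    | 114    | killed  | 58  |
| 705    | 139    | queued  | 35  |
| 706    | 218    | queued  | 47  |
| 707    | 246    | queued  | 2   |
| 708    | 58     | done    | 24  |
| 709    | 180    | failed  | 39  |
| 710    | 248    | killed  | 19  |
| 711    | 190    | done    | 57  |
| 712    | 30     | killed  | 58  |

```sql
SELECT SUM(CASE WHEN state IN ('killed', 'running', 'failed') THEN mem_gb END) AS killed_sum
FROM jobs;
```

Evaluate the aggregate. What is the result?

job_id=700: ✓ → 121
job_id=701: ✓ → 48
job_id=702: ✗
job_id=703: ✓ → 161
job_id=704: ✓ → 114
job_id=705: ✗
job_id=706: ✗
job_id=707: ✗
job_id=708: ✗
job_id=709: ✓ → 180
job_id=710: ✓ → 248
job_id=711: ✗
job_id=712: ✓ → 30
killed_sum = 121 + 48 + 161 + 114 + 180 + 248 + 30 = 902

902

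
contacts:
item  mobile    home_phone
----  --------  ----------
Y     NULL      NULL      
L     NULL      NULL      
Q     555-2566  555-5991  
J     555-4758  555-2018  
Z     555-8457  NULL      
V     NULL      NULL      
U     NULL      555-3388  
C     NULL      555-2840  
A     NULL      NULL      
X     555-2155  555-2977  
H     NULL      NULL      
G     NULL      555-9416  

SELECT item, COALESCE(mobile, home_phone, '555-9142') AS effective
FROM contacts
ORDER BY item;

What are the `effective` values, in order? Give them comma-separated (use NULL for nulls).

555-9142, 555-2840, 555-9416, 555-9142, 555-4758, 555-9142, 555-2566, 555-3388, 555-9142, 555-2155, 555-9142, 555-8457

item=A: mobile=NULL, home_phone=NULL, → literal 555-9142 → 555-9142
item=C: mobile=NULL, home_phone=555-2840 → 555-2840
item=G: mobile=NULL, home_phone=555-9416 → 555-9416
item=H: mobile=NULL, home_phone=NULL, → literal 555-9142 → 555-9142
item=J: mobile=555-4758 → 555-4758
item=L: mobile=NULL, home_phone=NULL, → literal 555-9142 → 555-9142
item=Q: mobile=555-2566 → 555-2566
item=U: mobile=NULL, home_phone=555-3388 → 555-3388
item=V: mobile=NULL, home_phone=NULL, → literal 555-9142 → 555-9142
item=X: mobile=555-2155 → 555-2155
item=Y: mobile=NULL, home_phone=NULL, → literal 555-9142 → 555-9142
item=Z: mobile=555-8457 → 555-8457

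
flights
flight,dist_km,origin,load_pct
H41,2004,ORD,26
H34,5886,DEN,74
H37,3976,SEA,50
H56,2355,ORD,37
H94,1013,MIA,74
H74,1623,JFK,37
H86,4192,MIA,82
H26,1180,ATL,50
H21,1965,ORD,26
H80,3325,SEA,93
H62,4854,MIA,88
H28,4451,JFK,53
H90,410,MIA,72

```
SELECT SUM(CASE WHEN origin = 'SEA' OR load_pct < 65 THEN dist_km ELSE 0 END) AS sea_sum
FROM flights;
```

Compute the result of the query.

flight=H41: ✓ → 2004
flight=H34: ✗
flight=H37: ✓ → 3976
flight=H56: ✓ → 2355
flight=H94: ✗
flight=H74: ✓ → 1623
flight=H86: ✗
flight=H26: ✓ → 1180
flight=H21: ✓ → 1965
flight=H80: ✓ → 3325
flight=H62: ✗
flight=H28: ✓ → 4451
flight=H90: ✗
sea_sum = 2004 + 3976 + 2355 + 1623 + 1180 + 1965 + 3325 + 4451 = 20879

20879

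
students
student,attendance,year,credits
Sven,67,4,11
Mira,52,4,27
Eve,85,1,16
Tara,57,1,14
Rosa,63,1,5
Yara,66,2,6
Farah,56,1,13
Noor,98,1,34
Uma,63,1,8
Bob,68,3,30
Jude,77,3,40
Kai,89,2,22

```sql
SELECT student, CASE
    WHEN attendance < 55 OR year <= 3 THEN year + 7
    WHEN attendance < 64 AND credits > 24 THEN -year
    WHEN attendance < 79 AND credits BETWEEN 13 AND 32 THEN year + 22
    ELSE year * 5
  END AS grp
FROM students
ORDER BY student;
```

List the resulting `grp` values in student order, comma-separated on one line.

student=Bob: attendance < 55 OR year <= 3 → 10
student=Eve: attendance < 55 OR year <= 3 → 8
student=Farah: attendance < 55 OR year <= 3 → 8
student=Jude: attendance < 55 OR year <= 3 → 10
student=Kai: attendance < 55 OR year <= 3 → 9
student=Mira: attendance < 55 OR year <= 3 → 11
student=Noor: attendance < 55 OR year <= 3 → 8
student=Rosa: attendance < 55 OR year <= 3 → 8
student=Sven: ELSE → 20
student=Tara: attendance < 55 OR year <= 3 → 8
student=Uma: attendance < 55 OR year <= 3 → 8
student=Yara: attendance < 55 OR year <= 3 → 9

10, 8, 8, 10, 9, 11, 8, 8, 20, 8, 8, 9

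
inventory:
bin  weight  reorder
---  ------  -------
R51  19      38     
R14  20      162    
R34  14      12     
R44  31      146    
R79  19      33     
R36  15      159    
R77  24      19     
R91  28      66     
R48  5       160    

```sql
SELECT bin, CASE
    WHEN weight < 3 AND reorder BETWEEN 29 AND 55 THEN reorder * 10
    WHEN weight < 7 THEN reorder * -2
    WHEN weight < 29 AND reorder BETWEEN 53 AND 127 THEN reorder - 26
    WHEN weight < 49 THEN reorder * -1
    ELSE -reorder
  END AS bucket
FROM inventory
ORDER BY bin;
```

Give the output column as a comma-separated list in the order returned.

-162, -12, -159, -146, -320, -38, -19, -33, 40

bin=R14: weight < 49 → -162
bin=R34: weight < 49 → -12
bin=R36: weight < 49 → -159
bin=R44: weight < 49 → -146
bin=R48: weight < 7 → -320
bin=R51: weight < 49 → -38
bin=R77: weight < 49 → -19
bin=R79: weight < 49 → -33
bin=R91: weight < 29 AND reorder BETWEEN 53 AND 127 → 40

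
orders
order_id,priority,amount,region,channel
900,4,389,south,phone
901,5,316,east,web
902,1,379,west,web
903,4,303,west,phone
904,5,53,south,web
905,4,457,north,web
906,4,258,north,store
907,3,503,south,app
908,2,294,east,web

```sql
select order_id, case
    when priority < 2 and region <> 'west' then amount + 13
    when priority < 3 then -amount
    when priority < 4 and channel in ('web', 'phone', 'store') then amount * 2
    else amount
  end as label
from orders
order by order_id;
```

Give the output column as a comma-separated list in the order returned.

389, 316, -379, 303, 53, 457, 258, 503, -294

order_id=900: ELSE → 389
order_id=901: ELSE → 316
order_id=902: priority < 3 → -379
order_id=903: ELSE → 303
order_id=904: ELSE → 53
order_id=905: ELSE → 457
order_id=906: ELSE → 258
order_id=907: ELSE → 503
order_id=908: priority < 3 → -294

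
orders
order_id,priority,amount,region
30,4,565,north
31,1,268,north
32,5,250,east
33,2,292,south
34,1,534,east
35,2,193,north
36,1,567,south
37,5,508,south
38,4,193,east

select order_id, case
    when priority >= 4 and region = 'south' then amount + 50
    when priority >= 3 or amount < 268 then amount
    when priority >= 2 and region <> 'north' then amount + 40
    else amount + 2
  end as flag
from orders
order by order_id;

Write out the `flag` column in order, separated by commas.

565, 270, 250, 332, 536, 193, 569, 558, 193

order_id=30: priority >= 3 or amount < 268 → 565
order_id=31: ELSE → 270
order_id=32: priority >= 3 or amount < 268 → 250
order_id=33: priority >= 2 and region <> 'north' → 332
order_id=34: ELSE → 536
order_id=35: priority >= 3 or amount < 268 → 193
order_id=36: ELSE → 569
order_id=37: priority >= 4 and region = 'south' → 558
order_id=38: priority >= 3 or amount < 268 → 193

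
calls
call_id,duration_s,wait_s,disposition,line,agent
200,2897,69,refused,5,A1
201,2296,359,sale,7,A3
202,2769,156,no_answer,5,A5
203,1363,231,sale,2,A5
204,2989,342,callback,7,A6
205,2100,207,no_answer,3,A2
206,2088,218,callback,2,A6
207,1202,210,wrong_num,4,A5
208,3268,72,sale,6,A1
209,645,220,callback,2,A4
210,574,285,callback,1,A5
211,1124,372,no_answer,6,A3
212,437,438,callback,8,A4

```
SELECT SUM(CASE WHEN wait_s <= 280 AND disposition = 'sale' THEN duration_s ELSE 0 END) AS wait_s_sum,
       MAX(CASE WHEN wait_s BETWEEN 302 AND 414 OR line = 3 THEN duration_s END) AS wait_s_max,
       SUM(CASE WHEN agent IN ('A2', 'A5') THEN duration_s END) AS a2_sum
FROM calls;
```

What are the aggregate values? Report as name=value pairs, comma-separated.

wait_s_sum=4631, wait_s_max=2989, a2_sum=8008

[wait_s_sum: wait_s <= 280 AND disposition = 'sale']
call_id=200: ✗
call_id=201: ✗
call_id=202: ✗
call_id=203: ✓ → 1363
call_id=204: ✗
call_id=205: ✗
call_id=206: ✗
call_id=207: ✗
call_id=208: ✓ → 3268
call_id=209: ✗
call_id=210: ✗
call_id=211: ✗
call_id=212: ✗
wait_s_sum = 1363 + 3268 = 4631
—
[wait_s_max: wait_s BETWEEN 302 AND 414 OR line = 3]
call_id=200: ✗
call_id=201: ✓ → 2296
call_id=202: ✗
call_id=203: ✗
call_id=204: ✓ → 2989
call_id=205: ✓ → 2100
call_id=206: ✗
call_id=207: ✗
call_id=208: ✗
call_id=209: ✗
call_id=210: ✗
call_id=211: ✓ → 1124
call_id=212: ✗
wait_s_max = MAX(2296, 2989, 2100, 1124) = 2989
—
[a2_sum: agent IN ('A2', 'A5')]
call_id=200: ✗
call_id=201: ✗
call_id=202: ✓ → 2769
call_id=203: ✓ → 1363
call_id=204: ✗
call_id=205: ✓ → 2100
call_id=206: ✗
call_id=207: ✓ → 1202
call_id=208: ✗
call_id=209: ✗
call_id=210: ✓ → 574
call_id=211: ✗
call_id=212: ✗
a2_sum = 2769 + 1363 + 2100 + 1202 + 574 = 8008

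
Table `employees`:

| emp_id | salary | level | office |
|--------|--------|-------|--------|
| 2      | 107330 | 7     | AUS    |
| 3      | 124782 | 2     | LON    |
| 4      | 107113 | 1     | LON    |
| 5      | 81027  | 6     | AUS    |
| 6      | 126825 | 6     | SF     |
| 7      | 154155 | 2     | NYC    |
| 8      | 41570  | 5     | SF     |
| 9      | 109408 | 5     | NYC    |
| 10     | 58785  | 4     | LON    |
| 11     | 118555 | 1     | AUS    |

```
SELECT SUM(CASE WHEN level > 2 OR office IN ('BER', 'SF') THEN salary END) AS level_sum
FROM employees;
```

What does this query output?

524945

emp_id=2: ✓ → 107330
emp_id=3: ✗
emp_id=4: ✗
emp_id=5: ✓ → 81027
emp_id=6: ✓ → 126825
emp_id=7: ✗
emp_id=8: ✓ → 41570
emp_id=9: ✓ → 109408
emp_id=10: ✓ → 58785
emp_id=11: ✗
level_sum = 107330 + 81027 + 126825 + 41570 + 109408 + 58785 = 524945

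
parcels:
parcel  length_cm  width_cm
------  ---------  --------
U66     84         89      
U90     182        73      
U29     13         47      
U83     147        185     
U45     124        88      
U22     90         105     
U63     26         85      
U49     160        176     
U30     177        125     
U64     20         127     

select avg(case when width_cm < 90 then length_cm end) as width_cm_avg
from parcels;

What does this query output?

parcel=U66: ✓ → 84
parcel=U90: ✓ → 182
parcel=U29: ✓ → 13
parcel=U83: ✗
parcel=U45: ✓ → 124
parcel=U22: ✗
parcel=U63: ✓ → 26
parcel=U49: ✗
parcel=U30: ✗
parcel=U64: ✗
width_cm_avg = (84 + 182 + 13 + 124 + 26) / 5 = 85.8

85.8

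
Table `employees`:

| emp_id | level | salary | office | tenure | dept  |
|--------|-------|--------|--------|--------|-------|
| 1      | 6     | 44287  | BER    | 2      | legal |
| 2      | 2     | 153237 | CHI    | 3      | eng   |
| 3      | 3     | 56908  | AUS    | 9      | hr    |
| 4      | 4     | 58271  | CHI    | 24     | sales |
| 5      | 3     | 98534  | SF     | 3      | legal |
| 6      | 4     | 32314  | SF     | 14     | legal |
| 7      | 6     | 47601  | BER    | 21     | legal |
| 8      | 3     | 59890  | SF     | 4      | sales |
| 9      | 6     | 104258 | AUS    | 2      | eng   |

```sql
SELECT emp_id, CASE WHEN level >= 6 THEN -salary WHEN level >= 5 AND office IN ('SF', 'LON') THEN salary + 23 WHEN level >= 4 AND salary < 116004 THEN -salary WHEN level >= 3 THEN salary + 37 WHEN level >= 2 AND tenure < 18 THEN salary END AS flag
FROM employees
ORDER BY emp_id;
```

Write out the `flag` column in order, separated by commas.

-44287, 153237, 56945, -58271, 98571, -32314, -47601, 59927, -104258

emp_id=1: level >= 6 → -44287
emp_id=2: level >= 2 AND tenure < 18 → 153237
emp_id=3: level >= 3 → 56945
emp_id=4: level >= 4 AND salary < 116004 → -58271
emp_id=5: level >= 3 → 98571
emp_id=6: level >= 4 AND salary < 116004 → -32314
emp_id=7: level >= 6 → -47601
emp_id=8: level >= 3 → 59927
emp_id=9: level >= 6 → -104258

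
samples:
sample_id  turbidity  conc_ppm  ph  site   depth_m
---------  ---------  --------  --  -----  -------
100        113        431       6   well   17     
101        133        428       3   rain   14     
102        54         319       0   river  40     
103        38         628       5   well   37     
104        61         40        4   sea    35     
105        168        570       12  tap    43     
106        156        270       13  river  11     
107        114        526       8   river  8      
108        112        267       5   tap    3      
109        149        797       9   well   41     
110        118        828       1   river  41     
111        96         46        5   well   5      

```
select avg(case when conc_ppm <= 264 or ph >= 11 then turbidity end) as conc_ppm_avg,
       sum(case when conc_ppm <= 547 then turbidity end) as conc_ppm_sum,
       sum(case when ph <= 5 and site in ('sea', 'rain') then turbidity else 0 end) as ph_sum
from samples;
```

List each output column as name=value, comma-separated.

conc_ppm_avg=120.25, conc_ppm_sum=839, ph_sum=194

[conc_ppm_avg: conc_ppm <= 264 or ph >= 11]
sample_id=100: ✗
sample_id=101: ✗
sample_id=102: ✗
sample_id=103: ✗
sample_id=104: ✓ → 61
sample_id=105: ✓ → 168
sample_id=106: ✓ → 156
sample_id=107: ✗
sample_id=108: ✗
sample_id=109: ✗
sample_id=110: ✗
sample_id=111: ✓ → 96
conc_ppm_avg = (61 + 168 + 156 + 96) / 4 = 120.25
—
[conc_ppm_sum: conc_ppm <= 547]
sample_id=100: ✓ → 113
sample_id=101: ✓ → 133
sample_id=102: ✓ → 54
sample_id=103: ✗
sample_id=104: ✓ → 61
sample_id=105: ✗
sample_id=106: ✓ → 156
sample_id=107: ✓ → 114
sample_id=108: ✓ → 112
sample_id=109: ✗
sample_id=110: ✗
sample_id=111: ✓ → 96
conc_ppm_sum = 113 + 133 + 54 + 61 + 156 + 114 + 112 + 96 = 839
—
[ph_sum: ph <= 5 and site in ('sea', 'rain')]
sample_id=100: ✗
sample_id=101: ✓ → 133
sample_id=102: ✗
sample_id=103: ✗
sample_id=104: ✓ → 61
sample_id=105: ✗
sample_id=106: ✗
sample_id=107: ✗
sample_id=108: ✗
sample_id=109: ✗
sample_id=110: ✗
sample_id=111: ✗
ph_sum = 133 + 61 = 194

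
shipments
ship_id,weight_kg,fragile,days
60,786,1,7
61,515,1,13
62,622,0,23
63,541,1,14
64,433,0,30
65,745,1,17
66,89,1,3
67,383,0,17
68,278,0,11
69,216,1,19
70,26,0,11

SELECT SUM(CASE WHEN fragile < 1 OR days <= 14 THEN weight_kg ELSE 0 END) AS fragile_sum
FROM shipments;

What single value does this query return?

ship_id=60: ✓ → 786
ship_id=61: ✓ → 515
ship_id=62: ✓ → 622
ship_id=63: ✓ → 541
ship_id=64: ✓ → 433
ship_id=65: ✗
ship_id=66: ✓ → 89
ship_id=67: ✓ → 383
ship_id=68: ✓ → 278
ship_id=69: ✗
ship_id=70: ✓ → 26
fragile_sum = 786 + 515 + 622 + 541 + 433 + 89 + 383 + 278 + 26 = 3673

3673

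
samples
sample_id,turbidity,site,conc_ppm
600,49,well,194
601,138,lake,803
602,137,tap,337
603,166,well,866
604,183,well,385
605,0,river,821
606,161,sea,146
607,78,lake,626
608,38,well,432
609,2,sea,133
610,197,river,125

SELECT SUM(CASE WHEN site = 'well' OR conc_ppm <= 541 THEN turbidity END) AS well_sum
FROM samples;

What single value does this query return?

sample_id=600: ✓ → 49
sample_id=601: ✗
sample_id=602: ✓ → 137
sample_id=603: ✓ → 166
sample_id=604: ✓ → 183
sample_id=605: ✗
sample_id=606: ✓ → 161
sample_id=607: ✗
sample_id=608: ✓ → 38
sample_id=609: ✓ → 2
sample_id=610: ✓ → 197
well_sum = 49 + 137 + 166 + 183 + 161 + 38 + 2 + 197 = 933

933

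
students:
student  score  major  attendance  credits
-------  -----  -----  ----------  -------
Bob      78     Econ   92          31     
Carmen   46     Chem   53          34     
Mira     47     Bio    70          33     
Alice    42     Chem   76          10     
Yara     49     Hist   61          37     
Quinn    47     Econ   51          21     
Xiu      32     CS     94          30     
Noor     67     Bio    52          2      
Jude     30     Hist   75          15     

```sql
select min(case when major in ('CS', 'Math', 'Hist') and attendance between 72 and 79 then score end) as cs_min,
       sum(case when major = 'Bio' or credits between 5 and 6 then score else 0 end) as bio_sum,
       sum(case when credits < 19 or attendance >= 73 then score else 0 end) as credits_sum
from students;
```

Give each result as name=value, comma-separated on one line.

cs_min=30, bio_sum=114, credits_sum=249

[cs_min: major in ('CS', 'Math', 'Hist') and attendance between 72 and 79]
student=Bob: ✗
student=Carmen: ✗
student=Mira: ✗
student=Alice: ✗
student=Yara: ✗
student=Quinn: ✗
student=Xiu: ✗
student=Noor: ✗
student=Jude: ✓ → 30
cs_min = MIN(30) = 30
—
[bio_sum: major = 'Bio' or credits between 5 and 6]
student=Bob: ✗
student=Carmen: ✗
student=Mira: ✓ → 47
student=Alice: ✗
student=Yara: ✗
student=Quinn: ✗
student=Xiu: ✗
student=Noor: ✓ → 67
student=Jude: ✗
bio_sum = 47 + 67 = 114
—
[credits_sum: credits < 19 or attendance >= 73]
student=Bob: ✓ → 78
student=Carmen: ✗
student=Mira: ✗
student=Alice: ✓ → 42
student=Yara: ✗
student=Quinn: ✗
student=Xiu: ✓ → 32
student=Noor: ✓ → 67
student=Jude: ✓ → 30
credits_sum = 78 + 42 + 32 + 67 + 30 = 249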